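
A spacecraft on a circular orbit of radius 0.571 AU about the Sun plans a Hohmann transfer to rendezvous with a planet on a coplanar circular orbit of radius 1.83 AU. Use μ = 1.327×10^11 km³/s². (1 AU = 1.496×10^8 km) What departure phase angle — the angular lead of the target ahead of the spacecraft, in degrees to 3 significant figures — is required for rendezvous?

φ = 84.4°

In km: r₁ = 0.571 × 1.496×10^8 = 8.54216×10^7 km; r₂ = 1.83 × 1.496×10^8 = 2.73768×10^8 km.
Semi-major axis of the transfer orbit: a_t = (8.54216×10^7 + 2.73768×10^8)/2 = 1.795948×10^8 km.
Transfer time t = π√(a_t³/μ) = 2.07565×10^7 s.
The target's mean motion on its circular orbit is ω₂ = √(μ/r₂³) = 8.04195×10^-8 rad/s.
Angle swept by the target during transfer: ω₂·t = 1.6692 rad = 95.64°.
The spacecraft traverses 180° on the transfer ellipse, so the target must lead by 180° − 95.64° = 84.4°.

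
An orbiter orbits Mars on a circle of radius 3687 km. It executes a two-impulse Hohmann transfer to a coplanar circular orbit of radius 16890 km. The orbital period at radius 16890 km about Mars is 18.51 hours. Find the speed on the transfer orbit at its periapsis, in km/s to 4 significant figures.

From Kepler's third law T² = 4π²r³/μ at r = 16890 km, T = 18.51 hours = 18.51 × 3600 s = 66636 s: μ = 4π²r³/T² = 42838.2 km³/s².
The Hohmann ellipse has a_t = (r₁ + r₂)/2 = 10288.5 km.
At periapsis, r = 3687 km.
From the vis-viva equation, v = √[μ(2/r − 1/a_t)] = 4.367 km/s.

v = 4.367 km/s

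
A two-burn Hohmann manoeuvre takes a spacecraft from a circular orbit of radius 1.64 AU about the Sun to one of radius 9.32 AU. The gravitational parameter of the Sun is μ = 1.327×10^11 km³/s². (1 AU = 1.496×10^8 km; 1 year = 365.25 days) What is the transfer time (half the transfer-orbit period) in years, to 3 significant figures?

t = 6.41 years

In km: r₁ = 1.64 × 1.496×10^8 = 2.45344×10^8 km; r₂ = 9.32 × 1.496×10^8 = 1.394272×10^9 km.
Semi-major axis of the transfer orbit: a_t = (2.45344×10^8 + 1.394272×10^9)/2 = 8.19808×10^8 km.
Transfer time t = π√(a_t³/μ) = π√((8.19808×10^8)³ / 1.327×10^11) = 2.024×10^8 s.
Converting: 2.024×10^8 s ÷ 3.15576×10^7 s/year (365.25 × 86400) = 6.41 years.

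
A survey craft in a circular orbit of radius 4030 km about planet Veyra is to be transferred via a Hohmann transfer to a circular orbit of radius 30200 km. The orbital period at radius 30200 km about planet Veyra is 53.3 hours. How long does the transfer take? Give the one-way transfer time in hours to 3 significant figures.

t = 11.4 hours

From Kepler's third law T² = 4π²r³/μ at r = 30200 km, T = 53.3 hours = 53.3 × 3600 s = 1.9188×10^5 s: μ = 4π²r³/T² = 29533.9 km³/s².
Transfer-ellipse semi-major axis a_t = (r₁ + r₂)/2 = (4030 + 30200)/2 = 17115 km.
Transfer time t = π√(a_t³/μ) = π√((17115)³ / 29533.9) = 40930 s.
Converting: 40930 s ÷ 3600 s/hour = 11.4 hours.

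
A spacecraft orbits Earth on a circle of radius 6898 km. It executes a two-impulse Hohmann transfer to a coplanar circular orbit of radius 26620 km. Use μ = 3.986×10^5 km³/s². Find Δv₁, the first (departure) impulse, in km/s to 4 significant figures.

Δv₁ = 1.979 km/s

The Hohmann ellipse has a_t = (r₁ + r₂)/2 = 16759 km.
Circular speed at r = 6898 km: v_c = √(μ/r) = 7.6016 km/s.
Vis-viva on the transfer ellipse at r = 6898 km gives v_t = √[μ(2/r − 1/a_t)] = 9.5805 km/s.
Δv₁ = |v_t − v_c| = |9.5805 − 7.6016| = 1.979 km/s.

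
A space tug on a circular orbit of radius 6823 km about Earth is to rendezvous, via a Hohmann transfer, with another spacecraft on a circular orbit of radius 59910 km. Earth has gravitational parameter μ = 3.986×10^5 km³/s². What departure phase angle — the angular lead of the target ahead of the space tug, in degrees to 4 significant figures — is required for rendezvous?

φ = 105.2°

Semi-major axis of the transfer orbit: a_t = (6823 + 59910)/2 = 33366.5 km.
The half-period of the transfer ellipse is t = π√(a_t³/μ) = 30328 s.
Target angular speed ω₂ = √(μ/r₂³) = 4.3055×10^-5 rad/s.
Angle swept by the target during transfer: ω₂·t = 1.3058 rad = 74.82°.
Arrival is 180° from departure on the ellipse, so φ = 180° − 74.82° = 105.2°.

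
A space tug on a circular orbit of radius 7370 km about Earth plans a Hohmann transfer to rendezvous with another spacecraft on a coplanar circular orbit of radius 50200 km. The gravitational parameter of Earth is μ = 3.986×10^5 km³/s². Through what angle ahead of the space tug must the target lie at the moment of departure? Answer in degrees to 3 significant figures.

Transfer-ellipse semi-major axis a_t = (r₁ + r₂)/2 = (7370 + 50200)/2 = 28785 km.
Transfer time t = π√(a_t³/μ) = 24301 s.
Target angular speed ω₂ = √(μ/r₂³) = 5.6132×10^-5 rad/s.
Angle swept by the target during transfer: ω₂·t = 1.3641 rad = 78.16°.
The space tug traverses 180° on the transfer ellipse, so the target must lead by 180° − 78.16° = 102°.

φ = 102°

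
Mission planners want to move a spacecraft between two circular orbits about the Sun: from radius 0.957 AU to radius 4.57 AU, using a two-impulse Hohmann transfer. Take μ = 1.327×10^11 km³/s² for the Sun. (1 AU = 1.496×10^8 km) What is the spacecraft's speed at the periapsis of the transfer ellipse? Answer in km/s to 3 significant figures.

v = 39.2 km/s

In km: r₁ = 0.957 × 1.496×10^8 = 1.431672×10^8 km; r₂ = 4.57 × 1.496×10^8 = 6.83672×10^8 km.
Transfer-ellipse semi-major axis a_t = (r₁ + r₂)/2 = (1.431672×10^8 + 6.83672×10^8)/2 = 4.134196×10^8 km.
The periapsis of the transfer ellipse is at r = 1.431672×10^8 km.
Vis-viva: v = √[μ(2/r − 1/a_t)] = √[1.327×10^11 × (2/1.431672×10^8 − 1/4.134196×10^8)] = 39.15 km/s.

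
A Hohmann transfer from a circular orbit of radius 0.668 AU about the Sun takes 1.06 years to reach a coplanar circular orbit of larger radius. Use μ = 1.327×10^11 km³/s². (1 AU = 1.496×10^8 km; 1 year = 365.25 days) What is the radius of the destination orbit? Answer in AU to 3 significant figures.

In km: r₁ = 0.668 × 1.496×10^8 = 9.99328×10^7 km.
Transfer time t = 1.06 years × 365.25 × 86400 s = 3.3451056×10^7 s, and t = π√(a_t³/μ).
So a_t = (μ t²/π²)^(1/3) = (1.327×10^11 × (3.3451056×10^7)² / π²)^(1/3) = 2.4687×10^8 km.
Since a_t = (r₁ + r₂)/2, r₂ = 2a_t − r₁ = 2×2.4687×10^8 − 9.99328×10^7 = 3.938072×10^8 km.
In AU: r₂ = 3.938072×10^8 / 1.496×10^8 = 2.63 AU.

r₂ = 2.63 AU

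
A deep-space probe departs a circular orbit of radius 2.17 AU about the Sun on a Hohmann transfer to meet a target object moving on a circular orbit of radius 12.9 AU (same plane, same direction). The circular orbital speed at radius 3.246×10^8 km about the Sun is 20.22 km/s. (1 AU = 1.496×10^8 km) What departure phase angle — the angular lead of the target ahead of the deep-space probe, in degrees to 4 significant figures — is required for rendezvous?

From the circular-orbit relation v² = μ/r at r = 3.246×10^8 km: μ = v²r = (20.22)² × 3.246×10^8 = 1.32712×10^11 km³/s².
In km: r₁ = 2.17 × 1.496×10^8 = 3.24632×10^8 km; r₂ = 12.9 × 1.496×10^8 = 1.92984×10^9 km.
Semi-major axis of the transfer orbit: a_t = (3.24632×10^8 + 1.92984×10^9)/2 = 1.127236×10^9 km.
The half-period of the transfer ellipse is t = π√(a_t³/μ) = 3.26375×10^8 s.
Target angular speed ω₂ = √(μ/r₂³) = 4.29708×10^-9 rad/s.
Angle swept by the target during transfer: ω₂·t = 1.402459 rad = 80.35°.
The deep-space probe traverses 180° on the transfer ellipse, so the target must lead by 180° − 80.35° = 99.65°.

φ = 99.65°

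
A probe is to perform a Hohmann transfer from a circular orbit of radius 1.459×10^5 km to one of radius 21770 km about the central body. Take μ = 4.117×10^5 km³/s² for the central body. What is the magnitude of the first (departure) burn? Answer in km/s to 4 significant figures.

Δv₁ = 0.8238 km/s

The Hohmann ellipse has a_t = (r₁ + r₂)/2 = 83835 km.
On the circular orbit at r = 1.459×10^5 km, v_c = √(μ/r) = 1.6798 km/s.
Transfer-orbit speed at the same r (vis-viva, a = a_t): v_t = √[μ(2/r − 1/a_t)] = 0.85601 km/s.
Δv₁ = |v_t − v_c| = |0.85601 − 1.6798| = 0.8238 km/s.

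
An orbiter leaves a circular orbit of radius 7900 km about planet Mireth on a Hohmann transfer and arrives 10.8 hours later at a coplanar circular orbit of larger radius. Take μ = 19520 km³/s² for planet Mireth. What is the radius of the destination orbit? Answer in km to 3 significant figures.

r₂ = 20900 km

Transfer time t = 10.8 hours = 38880 s, and t = π√(a_t³/μ).
So a_t = (μ t²/π²)^(1/3) = (19520 × (38880)² / π²)^(1/3) = 14406 km.
Since a_t = (r₁ + r₂)/2, r₂ = 2a_t − r₁ = 2×14406 − 7900 = 20912 km.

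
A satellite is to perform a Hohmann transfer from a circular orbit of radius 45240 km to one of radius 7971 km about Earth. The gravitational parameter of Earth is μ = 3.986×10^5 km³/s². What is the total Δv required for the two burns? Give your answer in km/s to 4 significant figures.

Semi-major axis of the transfer orbit: a_t = (45240 + 7971)/2 = 26605.5 km.
At r₁ the circular-orbit speed is v₁ = √(μ/r₁) = 2.9683 km/s.
On the transfer ellipse at r₁, vis-viva equation gives v_a = √[μ(2/r₁ − 1/a_t)] = 1.6247 km/s.
First burn Δv₁ = |v_a − v₁| = 1.3436 km/s.
Circular speed at r₂: v₂ = √(μ/r₂) = 7.0715 km/s.
Transfer-orbit speed at r₂: v_p = √[μ(2/r₂ − 1/a_t)] = 9.2212 km/s.
Second burn Δv₂ = |v₂ − v_p| = 2.1497 km/s.
Δv = Δv₁ + Δv₂ = 1.3436 + 2.1497 = 3.493 km/s.

Δv = 3.493 km/s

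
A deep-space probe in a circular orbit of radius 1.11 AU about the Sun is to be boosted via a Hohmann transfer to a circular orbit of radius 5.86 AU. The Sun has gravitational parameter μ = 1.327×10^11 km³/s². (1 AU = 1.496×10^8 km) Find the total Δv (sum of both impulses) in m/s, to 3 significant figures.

In km: r₁ = 1.11 × 1.496×10^8 = 1.66056×10^8 km; r₂ = 5.86 × 1.496×10^8 = 8.76656×10^8 km.
Transfer-ellipse semi-major axis a_t = (r₁ + r₂)/2 = (1.66056×10^8 + 8.76656×10^8)/2 = 5.21356×10^8 km.
Circular speed at r₁: v₁ = √(μ/r₁) = √(1.327×10^11/1.66056×10^8) = 28.269 km/s.
Transfer-orbit speed at r₁ (vis-viva equation): v_p = √[μ(2/r₁ − 1/a_t)] = 36.657 km/s.
First burn Δv₁ = |v_p − v₁| = 8.388 km/s.
At r₂, v₂ = √(μ/r₂) = 12.3033 km/s.
Transfer-orbit speed at r₂: v_a = √[μ(2/r₂ − 1/a_t)] = 6.94354 km/s.
Second burn Δv₂ = |v₂ − v_a| = 5.360 km/s.
Total Δv = Δv₁ + Δv₂ = 13.75 km/s.

Δv = 13700 m/s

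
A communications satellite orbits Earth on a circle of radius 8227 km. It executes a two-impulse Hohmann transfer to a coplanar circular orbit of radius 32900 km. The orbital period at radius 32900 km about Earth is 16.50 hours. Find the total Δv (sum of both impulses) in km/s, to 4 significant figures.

From Kepler's third law T² = 4π²r³/μ at r = 32900 km, T = 16.50 hours = 16.50 × 3600 s = 59400 s: μ = 4π²r³/T² = 3.98451×10^5 km³/s².
Transfer-ellipse semi-major axis a_t = (r₁ + r₂)/2 = (8227 + 32900)/2 = 20563.5 km.
Circular speed at r₁: v₁ = √(μ/r₁) = √(3.98451×10^5/8227) = 6.9593 km/s.
On the transfer ellipse at r₁, vis-viva gives v_p = √[μ(2/r₁ − 1/a_t)] = 8.8027 km/s.
First burn Δv₁ = |v_p − v₁| = 1.843 km/s.
At r₂, v₂ = √(μ/r₂) = 3.480 km/s.
Transfer-orbit speed at r₂: v_a = √[μ(2/r₂ − 1/a_t)] = 2.201 km/s.
Second burn Δv₂ = |v₂ − v_a| = 1.279 km/s.
Total Δv = Δv₁ + Δv₂ = 3.122 km/s.

Δv = 3.122 km/s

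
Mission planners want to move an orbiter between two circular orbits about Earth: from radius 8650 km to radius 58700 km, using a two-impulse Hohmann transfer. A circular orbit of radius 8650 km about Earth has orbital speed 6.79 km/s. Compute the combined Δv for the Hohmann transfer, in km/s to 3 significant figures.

Δv = 3.46 km/s

From the circular-orbit relation v² = μ/r at r = 8650 km: μ = v²r = (6.79)² × 8650 = 3.98800×10^5 km³/s².
The Hohmann ellipse has a_t = (r₁ + r₂)/2 = 33675 km.
Circular speed at r₁: v₁ = √(μ/r₁) = √(3.98800×10^5/8650) = 6.790 km/s.
Transfer-orbit speed at r₁ (vis-viva): v_p = √[μ(2/r₁ − 1/a_t)] = 8.965 km/s.
First burn Δv₁ = |v_p − v₁| = 2.175 km/s.
At r₂, v₂ = √(μ/r₂) = 2.60651 km/s.
Transfer-orbit speed at r₂: v_a = √[μ(2/r₂ − 1/a_t)] = 1.32103 km/s.
Second burn Δv₂ = |v₂ − v_a| = 1.285 km/s.
Total Δv = Δv₁ + Δv₂ = 3.460 km/s.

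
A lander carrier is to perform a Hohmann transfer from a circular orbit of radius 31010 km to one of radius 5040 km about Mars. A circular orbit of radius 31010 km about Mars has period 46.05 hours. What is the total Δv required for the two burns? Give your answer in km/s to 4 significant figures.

Δv = 1.462 km/s

From Kepler's third law T² = 4π²r³/μ at r = 31010 km, T = 46.05 hours = 46.05 × 3600 s = 1.6578×10^5 s: μ = 4π²r³/T² = 42835.2 km³/s².
Transfer-ellipse semi-major axis a_t = (r₁ + r₂)/2 = (31010 + 5040)/2 = 18025 km.
At r₁ the circular-orbit speed is v₁ = √(μ/r₁) = 1.1753 km/s.
On the transfer ellipse at r₁, vis-viva gives v_a = √[μ(2/r₁ − 1/a_t)] = 0.62148 km/s.
First burn Δv₁ = |v_a − v₁| = 0.5538 km/s.
At r₂, v₂ = √(μ/r₂) = 2.9153 km/s.
Transfer-orbit speed at r₂: v_p = √[μ(2/r₂ − 1/a_t)] = 3.8238 km/s.
Second burn Δv₂ = |v₂ − v_p| = 0.9085 km/s.
Total Δv = Δv₁ + Δv₂ = 1.462 km/s.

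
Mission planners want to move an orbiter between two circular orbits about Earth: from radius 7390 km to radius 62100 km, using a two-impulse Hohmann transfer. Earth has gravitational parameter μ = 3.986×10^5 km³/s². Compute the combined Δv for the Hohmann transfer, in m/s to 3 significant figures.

Δv = 3840 m/s

Semi-major axis of the transfer orbit: a_t = (7390 + 62100)/2 = 34745 km.
Circular speed at r₁: v₁ = √(μ/r₁) = √(3.986×10^5/7390) = 7.3442 km/s.
On the transfer ellipse at r₁, vis-viva gives v_p = √[μ(2/r₁ − 1/a_t)] = 9.8185 km/s.
First burn Δv₁ = |v_p − v₁| = 2.474 km/s.
Circular speed at r₂: v₂ = √(μ/r₂) = 2.5335 km/s.
Transfer-orbit speed at r₂: v_a = √[μ(2/r₂ − 1/a_t)] = 1.1684 km/s.
Second burn Δv₂ = |v₂ − v_a| = 1.365 km/s.
Total Δv = Δv₁ + Δv₂ = 3.839 km/s.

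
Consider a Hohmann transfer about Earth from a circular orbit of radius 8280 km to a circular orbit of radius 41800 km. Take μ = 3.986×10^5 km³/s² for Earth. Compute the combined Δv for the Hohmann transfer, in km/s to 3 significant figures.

The Hohmann ellipse has a_t = (r₁ + r₂)/2 = 25040 km.
At r₁ the circular-orbit speed is v₁ = √(μ/r₁) = 6.938 km/s.
Transfer-orbit speed at r₁ (vis-viva): v_p = √[μ(2/r₁ − 1/a_t)] = 8.964 km/s.
First burn Δv₁ = |v_p − v₁| = 2.026 km/s.
At r₂, v₂ = √(μ/r₂) = 3.088 km/s.
Transfer-orbit speed at r₂: v_a = √[μ(2/r₂ − 1/a_t)] = 1.776 km/s.
Second burn Δv₂ = |v₂ − v_a| = 1.312 km/s.
Total Δv = Δv₁ + Δv₂ = 3.338 km/s.

Δv = 3.34 km/s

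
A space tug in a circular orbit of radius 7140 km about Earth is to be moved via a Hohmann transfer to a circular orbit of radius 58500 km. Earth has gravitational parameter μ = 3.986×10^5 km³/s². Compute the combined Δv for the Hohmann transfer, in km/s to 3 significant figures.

Δv = 3.90 km/s

The Hohmann ellipse has a_t = (r₁ + r₂)/2 = 32820 km.
At r₁ the circular-orbit speed is v₁ = √(μ/r₁) = 7.471702 km/s.
Transfer-orbit speed at r₁ (v² = μ(2/r − 1/a)): v_p = √[μ(2/r₁ − 1/a_t)] = 9.975351 km/s.
First burn Δv₁ = |v_p − v₁| = 2.5036 km/s.
At r₂, v₂ = √(μ/r₂) = 2.6103 km/s.
Transfer-orbit speed at r₂: v_a = √[μ(2/r₂ − 1/a_t)] = 1.2175 km/s.
Second burn Δv₂ = |v₂ − v_a| = 1.3928 km/s.
Δv = Δv₁ + Δv₂ = 2.5036 + 1.3928 = 3.896 km/s.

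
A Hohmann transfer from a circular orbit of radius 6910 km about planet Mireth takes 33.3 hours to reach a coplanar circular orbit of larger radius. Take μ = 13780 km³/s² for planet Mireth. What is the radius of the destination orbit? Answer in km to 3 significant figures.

r₂ = 47400 km

Transfer time t = 33.3 hours = 1.1988×10^5 s, and t = π√(a_t³/μ).
So a_t = (μ t²/π²)^(1/3) = (13780 × (1.1988×10^5)² / π²)^(1/3) = 27174 km.
Since a_t = (r₁ + r₂)/2, r₂ = 2a_t − r₁ = 2×27174 − 6910 = 47438 km.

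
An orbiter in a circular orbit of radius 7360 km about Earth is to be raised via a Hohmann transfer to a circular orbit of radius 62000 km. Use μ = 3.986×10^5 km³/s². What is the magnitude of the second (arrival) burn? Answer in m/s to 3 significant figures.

Δv₂ = 1370 m/s

Transfer-ellipse semi-major axis a_t = (r₁ + r₂)/2 = (7360 + 62000)/2 = 34680 km.
Circular speed at r = 62000 km: v_c = √(μ/r) = 2.53555 km/s.
Vis-viva on the transfer ellipse at r = 62000 km gives v_t = √[μ(2/r − 1/a_t)] = 1.16808 km/s.
Δv₂ = |v_t − v_c| = |1.16808 − 2.53555| = 1.367 km/s.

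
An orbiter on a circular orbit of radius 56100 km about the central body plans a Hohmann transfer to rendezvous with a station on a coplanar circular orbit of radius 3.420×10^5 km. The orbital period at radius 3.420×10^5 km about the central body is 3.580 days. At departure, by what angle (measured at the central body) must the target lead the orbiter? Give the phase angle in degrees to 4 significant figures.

From Kepler's third law T² = 4π²r³/μ at r = 3.420×10^5 km, T = 3.580 days = 3.580 × 86400 s = 3.09312×10^5 s: μ = 4π²r³/T² = 1.65061×10^7 km³/s².
Transfer-ellipse semi-major axis a_t = (r₁ + r₂)/2 = (56100 + 3.420×10^5)/2 = 1.9905×10^5 km.
The half-period of the transfer ellipse is t = π√(a_t³/μ) = 68671 s.
Target angular speed ω₂ = √(μ/r₂³) = 2.0313×10^-5 rad/s.
Angle swept by the target during transfer: ω₂·t = 1.3949 rad = 79.92°.
The orbiter traverses 180° on the transfer ellipse, so the target must lead by 180° − 79.92° = 100.1°.

φ = 100.1°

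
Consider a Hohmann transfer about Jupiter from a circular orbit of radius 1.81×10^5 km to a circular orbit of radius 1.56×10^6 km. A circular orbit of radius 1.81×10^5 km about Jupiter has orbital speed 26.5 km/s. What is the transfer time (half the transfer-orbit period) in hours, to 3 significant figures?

t = 62.9 hours

From the circular-orbit relation v² = μ/r at r = 1.81×10^5 km: μ = v²r = (26.5)² × 1.81×10^5 = 1.27107×10^8 km³/s².
The Hohmann ellipse has a_t = (r₁ + r₂)/2 = 8.705×10^5 km.
By Kepler's third law the transfer-orbit period is T = 2π√(a_t³/μ), so t = T/2 = 2.263×10^5 s.
Converting: 2.263×10^5 s ÷ 3600 s/hour = 62.9 hours.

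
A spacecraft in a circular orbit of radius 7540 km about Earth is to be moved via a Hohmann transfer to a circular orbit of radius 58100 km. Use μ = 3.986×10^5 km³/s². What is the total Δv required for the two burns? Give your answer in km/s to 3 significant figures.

Δv = 3.77 km/s

Semi-major axis of the transfer orbit: a_t = (7540 + 58100)/2 = 32820 km.
At r₁ the circular-orbit speed is v₁ = √(μ/r₁) = 7.271 km/s.
On the transfer ellipse at r₁, v² = μ(2/r − 1/a) gives v_p = √[μ(2/r₁ − 1/a_t)] = 9.674 km/s.
First burn Δv₁ = |v_p − v₁| = 2.403 km/s.
Circular speed at r₂: v₂ = √(μ/r₂) = 2.619 km/s.
Transfer-orbit speed at r₂: v_a = √[μ(2/r₂ − 1/a_t)] = 1.255 km/s.
Second burn Δv₂ = |v₂ − v_a| = 1.364 km/s.
Total Δv = Δv₁ + Δv₂ = 3.767 km/s.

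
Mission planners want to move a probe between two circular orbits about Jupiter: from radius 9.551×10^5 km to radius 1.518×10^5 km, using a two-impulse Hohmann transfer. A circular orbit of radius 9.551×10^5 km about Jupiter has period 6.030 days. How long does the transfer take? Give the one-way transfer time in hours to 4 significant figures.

t = 31.92 hours

From Kepler's third law T² = 4π²r³/μ at r = 9.551×10^5 km, T = 6.030 days = 6.030 × 86400 s = 5.20992×10^5 s: μ = 4π²r³/T² = 1.26720×10^8 km³/s².
Transfer-ellipse semi-major axis a_t = (r₁ + r₂)/2 = (9.551×10^5 + 1.518×10^5)/2 = 5.5345×10^5 km.
By Kepler's third law the transfer-orbit period is T = 2π√(a_t³/μ), so t = T/2 = 1.149×10^5 s.
Converting: 1.149×10^5 s ÷ 3600 s/hour = 31.92 hours.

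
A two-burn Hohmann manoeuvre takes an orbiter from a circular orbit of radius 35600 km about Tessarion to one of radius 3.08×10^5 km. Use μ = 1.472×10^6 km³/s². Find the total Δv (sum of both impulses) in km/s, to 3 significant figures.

Δv = 3.37 km/s

The Hohmann ellipse has a_t = (r₁ + r₂)/2 = 1.718×10^5 km.
Circular speed at r₁: v₁ = √(μ/r₁) = √(1.472×10^6/35600) = 6.430 km/s.
On the transfer ellipse at r₁, v² = μ(2/r − 1/a) gives v_p = √[μ(2/r₁ − 1/a_t)] = 8.610 km/s.
First burn Δv₁ = |v_p − v₁| = 2.180 km/s.
Circular speed at r₂: v₂ = √(μ/r₂) = 2.186 km/s.
Transfer-orbit speed at r₂: v_a = √[μ(2/r₂ − 1/a_t)] = 0.9952 km/s.
Second burn Δv₂ = |v₂ − v_a| = 1.191 km/s.
Total Δv = Δv₁ + Δv₂ = 3.371 km/s.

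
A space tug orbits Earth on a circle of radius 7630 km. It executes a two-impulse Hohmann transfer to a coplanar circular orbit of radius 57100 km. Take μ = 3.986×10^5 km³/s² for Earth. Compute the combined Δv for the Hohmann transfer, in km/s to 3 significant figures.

Semi-major axis of the transfer orbit: a_t = (7630 + 57100)/2 = 32365 km.
Circular speed at r₁: v₁ = √(μ/r₁) = √(3.986×10^5/7630) = 7.22780 km/s.
Transfer-orbit speed at r₁ (vis-viva equation): v_p = √[μ(2/r₁ − 1/a_t)] = 9.60034 km/s.
First burn Δv₁ = |v_p − v₁| = 2.373 km/s.
Circular speed at r₂: v₂ = √(μ/r₂) = 2.642 km/s.
Transfer-orbit speed at r₂: v_a = √[μ(2/r₂ − 1/a_t)] = 1.283 km/s.
Second burn Δv₂ = |v₂ − v_a| = 1.359 km/s.
Total Δv = Δv₁ + Δv₂ = 3.732 km/s.

Δv = 3.73 km/s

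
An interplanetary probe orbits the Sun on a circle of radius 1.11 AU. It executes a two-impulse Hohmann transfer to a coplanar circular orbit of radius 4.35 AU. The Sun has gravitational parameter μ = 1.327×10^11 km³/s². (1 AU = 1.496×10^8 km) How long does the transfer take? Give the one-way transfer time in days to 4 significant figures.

t = 823.8 days

In km: r₁ = 1.11 × 1.496×10^8 = 1.66056×10^8 km; r₂ = 4.35 × 1.496×10^8 = 6.5076×10^8 km.
Semi-major axis of the transfer orbit: a_t = (1.66056×10^8 + 6.5076×10^8)/2 = 4.08408×10^8 km.
Transfer time t = π√(a_t³/μ) = π√((4.08408×10^8)³ / 1.327×10^11) = 7.118×10^7 s.
Converting: 7.118×10^7 s ÷ 86400 s/day = 823.8 days.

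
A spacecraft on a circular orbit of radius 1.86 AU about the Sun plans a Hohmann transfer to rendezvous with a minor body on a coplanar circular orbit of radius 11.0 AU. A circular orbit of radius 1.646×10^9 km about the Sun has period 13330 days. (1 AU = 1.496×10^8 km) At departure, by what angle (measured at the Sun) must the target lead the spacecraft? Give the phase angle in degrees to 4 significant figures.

From Kepler's third law T² = 4π²r³/μ at r = 1.646×10^9 km, T = 13330 days = 13330 × 86400 s = 1.151712×10^9 s: μ = 4π²r³/T² = 1.32728×10^11 km³/s².
In km: r₁ = 1.86 × 1.496×10^8 = 2.78256×10^8 km; r₂ = 11.0 × 1.496×10^8 = 1.6456×10^9 km.
Transfer-ellipse semi-major axis a_t = (r₁ + r₂)/2 = (2.78256×10^8 + 1.6456×10^9)/2 = 9.61928×10^8 km.
Transfer time t = π√(a_t³/μ) = 2.572664×10^8 s.
Target angular speed ω₂ = √(μ/r₂³) = 5.457507×10^-9 rad/s.
Angle swept by the target during transfer: ω₂·t = 1.404033 rad = 80.45°.
The spacecraft traverses 180° on the transfer ellipse, so the target must lead by 180° − 80.45° = 99.55°.

φ = 99.55°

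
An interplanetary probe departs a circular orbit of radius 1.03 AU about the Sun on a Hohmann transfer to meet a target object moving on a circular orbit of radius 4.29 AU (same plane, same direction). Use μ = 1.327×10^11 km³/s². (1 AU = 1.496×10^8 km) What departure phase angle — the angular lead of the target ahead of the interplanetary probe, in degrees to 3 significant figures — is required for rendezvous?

In km: r₁ = 1.03 × 1.496×10^8 = 1.54088×10^8 km; r₂ = 4.29 × 1.496×10^8 = 6.41784×10^8 km.
Semi-major axis of the transfer orbit: a_t = (1.54088×10^8 + 6.41784×10^8)/2 = 3.97936×10^8 km.
The half-period of the transfer ellipse is t = π√(a_t³/μ) = 6.84596×10^7 s.
The target's mean motion on its circular orbit is ω₂ = √(μ/r₂³) = 2.24054×10^-8 rad/s.
Angle swept by the target during transfer: ω₂·t = 1.53386 rad = 87.88°.
Arrival is 180° from departure on the ellipse, so φ = 180° − 87.88° = 92.1°.

φ = 92.1°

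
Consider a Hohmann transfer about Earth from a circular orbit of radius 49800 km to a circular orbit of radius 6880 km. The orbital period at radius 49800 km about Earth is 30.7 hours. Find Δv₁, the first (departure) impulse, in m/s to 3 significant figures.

From Kepler's third law T² = 4π²r³/μ at r = 49800 km, T = 30.7 hours = 30.7 × 3600 s = 1.1052×10^5 s: μ = 4π²r³/T² = 3.99177×10^5 km³/s².
Transfer-ellipse semi-major axis a_t = (r₁ + r₂)/2 = (49800 + 6880)/2 = 28340 km.
Circular speed at r = 49800 km: v_c = √(μ/r) = 2.831 km/s.
Vis-viva on the transfer ellipse at r = 49800 km gives v_t = √[μ(2/r − 1/a_t)] = 1.395 km/s.
Δv₁ = |v_t − v_c| = |1.395 − 2.831| = 1.436 km/s.

Δv₁ = 1440 m/s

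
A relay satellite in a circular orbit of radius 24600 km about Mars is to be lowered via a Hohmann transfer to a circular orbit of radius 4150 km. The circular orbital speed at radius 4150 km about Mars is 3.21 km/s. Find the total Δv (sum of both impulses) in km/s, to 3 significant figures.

Δv = 1.60 km/s

From the circular-orbit relation v² = μ/r at r = 4150 km: μ = v²r = (3.21)² × 4150 = 42762.0 km³/s².
Semi-major axis of the transfer orbit: a_t = (24600 + 4150)/2 = 14375 km.
At r₁ the circular-orbit speed is v₁ = √(μ/r₁) = 1.3184 km/s.
On the transfer ellipse at r₁, v² = μ(2/r − 1/a) gives v_a = √[μ(2/r₁ − 1/a_t)] = 0.70841 km/s.
First burn Δv₁ = |v_a − v₁| = 0.6100 km/s.
At r₂, v₂ = √(μ/r₂) = 3.2100 km/s.
Transfer-orbit speed at r₂: v_p = √[μ(2/r₂ − 1/a_t)] = 4.1992 km/s.
Second burn Δv₂ = |v₂ − v_p| = 0.9892 km/s.
Total Δv = Δv₁ + Δv₂ = 1.599 km/s.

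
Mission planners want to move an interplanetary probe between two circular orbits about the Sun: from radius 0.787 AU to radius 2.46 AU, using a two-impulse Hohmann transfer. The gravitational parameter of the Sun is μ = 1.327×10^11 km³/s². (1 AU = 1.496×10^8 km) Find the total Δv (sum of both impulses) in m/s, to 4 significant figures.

In km: r₁ = 0.787 × 1.496×10^8 = 1.177352×10^8 km; r₂ = 2.46 × 1.496×10^8 = 3.68016×10^8 km.
Semi-major axis of the transfer orbit: a_t = (1.177352×10^8 + 3.68016×10^8)/2 = 2.428756×10^8 km.
Circular speed at r₁: v₁ = √(μ/r₁) = √(1.327×10^11/1.177352×10^8) = 33.572 km/s.
Transfer-orbit speed at r₁ (vis-viva): v_p = √[μ(2/r₁ − 1/a_t)] = 41.326 km/s.
First burn Δv₁ = |v_p − v₁| = 7.754 km/s.
At r₂, v₂ = √(μ/r₂) = 18.989 km/s.
Transfer-orbit speed at r₂: v_a = √[μ(2/r₂ − 1/a_t)] = 13.221 km/s.
Second burn Δv₂ = |v₂ − v_a| = 5.768 km/s.
Δv = Δv₁ + Δv₂ = 7.754 + 5.768 = 13.52 km/s.

Δv = 13520 m/s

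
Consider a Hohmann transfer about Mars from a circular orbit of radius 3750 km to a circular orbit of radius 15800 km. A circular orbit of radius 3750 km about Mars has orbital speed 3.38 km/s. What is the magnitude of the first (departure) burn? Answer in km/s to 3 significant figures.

From the circular-orbit relation v² = μ/r at r = 3750 km: μ = v²r = (3.38)² × 3750 = 42841.5 km³/s².
Semi-major axis of the transfer orbit: a_t = (3750 + 15800)/2 = 9775 km.
Circular speed at r = 3750 km: v_c = √(μ/r) = 3.3800 km/s.
Vis-viva on the transfer ellipse at r = 3750 km gives v_t = √[μ(2/r − 1/a_t)] = 4.2972 km/s.
Δv₁ = |v_t − v_c| = |4.2972 − 3.3800| = 0.9172 km/s.

Δv₁ = 0.917 km/s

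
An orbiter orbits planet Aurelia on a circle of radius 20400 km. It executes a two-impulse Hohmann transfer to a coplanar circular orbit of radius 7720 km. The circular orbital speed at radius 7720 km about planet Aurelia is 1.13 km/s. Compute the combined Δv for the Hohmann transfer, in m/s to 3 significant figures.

From the circular-orbit relation v² = μ/r at r = 7720 km: μ = v²r = (1.13)² × 7720 = 9857.67 km³/s².
Semi-major axis of the transfer orbit: a_t = (20400 + 7720)/2 = 14060 km.
At r₁ the circular-orbit speed is v₁ = √(μ/r₁) = 0.69514 km/s.
Transfer-orbit speed at r₁ (v² = μ(2/r − 1/a)): v_a = √[μ(2/r₁ − 1/a_t)] = 0.51510 km/s.
First burn Δv₁ = |v_a − v₁| = 0.18004 km/s.
At r₂, v₂ = √(μ/r₂) = 1.13000 km/s.
Transfer-orbit speed at r₂: v_p = √[μ(2/r₂ − 1/a_t)] = 1.36113 km/s.
Second burn Δv₂ = |v₂ − v_p| = 0.23113 km/s.
Δv = Δv₁ + Δv₂ = 0.18004 + 0.23113 = 0.4112 km/s.

Δv = 411 m/s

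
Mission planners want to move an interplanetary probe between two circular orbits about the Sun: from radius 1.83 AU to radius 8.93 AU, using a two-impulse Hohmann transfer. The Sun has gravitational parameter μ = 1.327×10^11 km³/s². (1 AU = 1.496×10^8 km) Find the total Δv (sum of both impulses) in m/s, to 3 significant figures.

Δv = 10500 m/s

In km: r₁ = 1.83 × 1.496×10^8 = 2.73768×10^8 km; r₂ = 8.93 × 1.496×10^8 = 1.335928×10^9 km.
Transfer-ellipse semi-major axis a_t = (r₁ + r₂)/2 = (2.73768×10^8 + 1.335928×10^9)/2 = 8.04848×10^8 km.
Circular speed at r₁: v₁ = √(μ/r₁) = √(1.327×10^11/2.73768×10^8) = 22.0163 km/s.
Transfer-orbit speed at r₁ (vis-viva equation): v_p = √[μ(2/r₁ − 1/a_t)] = 28.3647 km/s.
First burn Δv₁ = |v_p − v₁| = 6.348 km/s.
Circular speed at r₂: v₂ = √(μ/r₂) = 9.967 km/s.
Transfer-orbit speed at r₂: v_a = √[μ(2/r₂ − 1/a_t)] = 5.813 km/s.
Second burn Δv₂ = |v₂ − v_a| = 4.154 km/s.
Δv = Δv₁ + Δv₂ = 6.348 + 4.154 = 10.50 km/s.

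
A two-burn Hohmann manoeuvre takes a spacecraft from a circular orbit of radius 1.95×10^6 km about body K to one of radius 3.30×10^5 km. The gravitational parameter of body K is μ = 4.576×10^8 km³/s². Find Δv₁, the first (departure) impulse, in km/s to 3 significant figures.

Δv₁ = 7.08 km/s

The Hohmann ellipse has a_t = (r₁ + r₂)/2 = 1.140×10^6 km.
On the circular orbit at r = 1.950×10^6 km, v_c = √(μ/r) = 15.319 km/s.
Vis-viva on the transfer ellipse at r = 1.950×10^6 km gives v_t = √[μ(2/r − 1/a_t)] = 8.2420 km/s.
Δv₁ = |v_t − v_c| = |8.2420 − 15.319| = 7.077 km/s.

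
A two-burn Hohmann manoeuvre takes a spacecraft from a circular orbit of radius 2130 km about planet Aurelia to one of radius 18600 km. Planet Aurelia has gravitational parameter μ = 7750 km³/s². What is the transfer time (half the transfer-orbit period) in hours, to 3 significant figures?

t = 10.5 hours

Transfer-ellipse semi-major axis a_t = (r₁ + r₂)/2 = (2130 + 18600)/2 = 10365 km.
By Kepler's third law the transfer-orbit period is T = 2π√(a_t³/μ), so t = T/2 = 37660 s.
Converting: 37660 s ÷ 3600 s/hour = 10.5 hours.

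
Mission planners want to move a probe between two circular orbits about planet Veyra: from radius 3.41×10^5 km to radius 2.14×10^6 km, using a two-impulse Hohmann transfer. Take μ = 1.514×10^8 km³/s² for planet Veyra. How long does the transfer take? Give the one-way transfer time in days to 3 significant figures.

Transfer-ellipse semi-major axis a_t = (r₁ + r₂)/2 = (3.410×10^5 + 2.140×10^6)/2 = 1.2405×10^6 km.
By Kepler's third law the transfer-orbit period is T = 2π√(a_t³/μ), so t = T/2 = 3.528×10^5 s.
Converting: 3.528×10^5 s ÷ 86400 s/day = 4.08 days.

t = 4.08 days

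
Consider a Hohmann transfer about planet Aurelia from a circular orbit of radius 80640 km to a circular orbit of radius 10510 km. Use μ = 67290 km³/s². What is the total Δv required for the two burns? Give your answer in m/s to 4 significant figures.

Δv = 1310 m/s

Transfer-ellipse semi-major axis a_t = (r₁ + r₂)/2 = (80640 + 10510)/2 = 45575 km.
At r₁ the circular-orbit speed is v₁ = √(μ/r₁) = 0.9135 km/s.
On the transfer ellipse at r₁, v² = μ(2/r − 1/a) gives v_a = √[μ(2/r₁ − 1/a_t)] = 0.4387 km/s.
First burn Δv₁ = |v_a − v₁| = 0.4748 km/s.
At r₂, v₂ = √(μ/r₂) = 2.5303 km/s.
Transfer-orbit speed at r₂: v_p = √[μ(2/r₂ − 1/a_t)] = 3.3658 km/s.
Second burn Δv₂ = |v₂ − v_p| = 0.8355 km/s.
Total Δv = Δv₁ + Δv₂ = 1.310 km/s.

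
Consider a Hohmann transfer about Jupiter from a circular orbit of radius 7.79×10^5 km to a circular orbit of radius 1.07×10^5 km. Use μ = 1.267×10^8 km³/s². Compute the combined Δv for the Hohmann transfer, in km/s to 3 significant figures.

Δv = 17.7 km/s

Transfer-ellipse semi-major axis a_t = (r₁ + r₂)/2 = (7.790×10^5 + 1.070×10^5)/2 = 4.430×10^5 km.
At r₁ the circular-orbit speed is v₁ = √(μ/r₁) = 12.7532 km/s.
Transfer-orbit speed at r₁ (vis-viva): v_a = √[μ(2/r₁ − 1/a_t)] = 6.26772 km/s.
First burn Δv₁ = |v_a − v₁| = 6.4855 km/s.
Circular speed at r₂: v₂ = √(μ/r₂) = 34.41 km/s.
Transfer-orbit speed at r₂: v_p = √[μ(2/r₂ − 1/a_t)] = 45.63 km/s.
Second burn Δv₂ = |v₂ − v_p| = 11.220 km/s.
Total Δv = Δv₁ + Δv₂ = 17.71 km/s.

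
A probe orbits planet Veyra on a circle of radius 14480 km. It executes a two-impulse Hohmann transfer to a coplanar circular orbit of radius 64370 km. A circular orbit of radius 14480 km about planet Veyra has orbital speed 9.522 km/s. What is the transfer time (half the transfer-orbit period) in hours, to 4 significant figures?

From the circular-orbit relation v² = μ/r at r = 14480 km: μ = v²r = (9.522)² × 14480 = 1.31288×10^6 km³/s².
Transfer-ellipse semi-major axis a_t = (r₁ + r₂)/2 = (14480 + 64370)/2 = 39425 km.
Transfer time t = π√(a_t³/μ) = π√((39425)³ / 1.31288×10^6) = 21463 s.
Converting: 21463 s ÷ 3600 s/hour = 5.962 hours.

t = 5.962 hours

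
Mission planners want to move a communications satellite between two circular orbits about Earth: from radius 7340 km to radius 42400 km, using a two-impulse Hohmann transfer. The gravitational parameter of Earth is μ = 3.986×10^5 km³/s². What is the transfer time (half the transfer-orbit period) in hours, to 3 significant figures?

t = 5.42 hours

Semi-major axis of the transfer orbit: a_t = (7340 + 42400)/2 = 24870 km.
Transfer time t = π√(a_t³/μ) = π√((24870)³ / 3.986×10^5) = 19520 s.
Converting: 19520 s ÷ 3600 s/hour = 5.42 hours.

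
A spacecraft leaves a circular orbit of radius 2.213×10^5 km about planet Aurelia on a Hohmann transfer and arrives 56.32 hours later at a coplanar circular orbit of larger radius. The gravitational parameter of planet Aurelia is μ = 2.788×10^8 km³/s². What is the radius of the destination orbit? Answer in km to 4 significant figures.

Transfer time t = 56.32 hours = 2.02752×10^5 s, and t = π√(a_t³/μ).
So a_t = (μ t²/π²)^(1/3) = (2.788×10^8 × (2.02752×10^5)² / π²)^(1/3) = 1.0511×10^6 km.
Since a_t = (r₁ + r₂)/2, r₂ = 2a_t − r₁ = 2×1.0511×10^6 − 2.213×10^5 = 1.8809×10^6 km.

r₂ = 1.881×10^6 km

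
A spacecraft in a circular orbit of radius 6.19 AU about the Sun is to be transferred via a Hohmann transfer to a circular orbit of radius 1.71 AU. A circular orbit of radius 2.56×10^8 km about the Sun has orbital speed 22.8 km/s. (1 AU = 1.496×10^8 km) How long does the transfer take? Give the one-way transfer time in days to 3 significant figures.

t = 1430 days

From the circular-orbit relation v² = μ/r at r = 2.56×10^8 km: μ = v²r = (22.8)² × 2.56×10^8 = 1.33079×10^11 km³/s².
In km: r₁ = 6.19 × 1.496×10^8 = 9.26024×10^8 km; r₂ = 1.71 × 1.496×10^8 = 2.55816×10^8 km.
Semi-major axis of the transfer orbit: a_t = (9.26024×10^8 + 2.55816×10^8)/2 = 5.9092×10^8 km.
Half the transfer-orbit period gives t = π√(a_t³/μ) = 1.237×10^8 s.
Converting: 1.237×10^8 s ÷ 86400 s/day = 1430 days.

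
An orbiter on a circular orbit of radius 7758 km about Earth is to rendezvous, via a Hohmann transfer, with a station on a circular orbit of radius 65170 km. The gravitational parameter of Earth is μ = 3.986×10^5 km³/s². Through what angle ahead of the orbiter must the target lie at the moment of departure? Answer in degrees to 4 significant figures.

Transfer-ellipse semi-major axis a_t = (r₁ + r₂)/2 = (7758 + 65170)/2 = 36464 km.
Transfer time t = π√(a_t³/μ) = 34650 s.
Target angular speed ω₂ = √(μ/r₂³) = 3.795×10^-5 rad/s.
Angle swept by the target during transfer: ω₂·t = 1.315 rad = 75.34°.
Arrival is 180° from departure on the ellipse, so φ = 180° − 75.34° = 104.7°.

φ = 104.7°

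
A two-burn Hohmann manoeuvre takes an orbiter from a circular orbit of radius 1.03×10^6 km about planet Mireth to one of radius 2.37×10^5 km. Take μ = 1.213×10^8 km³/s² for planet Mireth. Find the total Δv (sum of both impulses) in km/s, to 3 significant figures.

Δv = 10.4 km/s

Semi-major axis of the transfer orbit: a_t = (1.030×10^6 + 2.370×10^5)/2 = 6.335×10^5 km.
At r₁ the circular-orbit speed is v₁ = √(μ/r₁) = 10.852 km/s.
On the transfer ellipse at r₁, vis-viva equation gives v_a = √[μ(2/r₁ − 1/a_t)] = 6.6376 km/s.
First burn Δv₁ = |v_a − v₁| = 4.214 km/s.
At r₂, v₂ = √(μ/r₂) = 22.623 km/s.
Transfer-orbit speed at r₂: v_p = √[μ(2/r₂ − 1/a_t)] = 28.847 km/s.
Second burn Δv₂ = |v₂ − v_p| = 6.224 km/s.
Δv = Δv₁ + Δv₂ = 4.214 + 6.224 = 10.44 km/s.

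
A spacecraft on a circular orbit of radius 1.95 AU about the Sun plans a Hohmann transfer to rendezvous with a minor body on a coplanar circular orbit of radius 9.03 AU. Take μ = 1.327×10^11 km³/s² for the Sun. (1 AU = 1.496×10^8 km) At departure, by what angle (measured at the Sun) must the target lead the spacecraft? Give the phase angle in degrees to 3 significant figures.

In km: r₁ = 1.95 × 1.496×10^8 = 2.9172×10^8 km; r₂ = 9.03 × 1.496×10^8 = 1.350888×10^9 km.
Semi-major axis of the transfer orbit: a_t = (2.9172×10^8 + 1.350888×10^9)/2 = 8.21304×10^8 km.
The half-period of the transfer ellipse is t = π√(a_t³/μ) = 2.0299×10^8 s.
The target's mean motion on its circular orbit is ω₂ = √(μ/r₂³) = 7.3368×10^-9 rad/s.
Angle swept by the target during transfer: ω₂·t = 1.4893 rad = 85.33°.
Arrival is 180° from departure on the ellipse, so φ = 180° − 85.33° = 94.7°.

φ = 94.7°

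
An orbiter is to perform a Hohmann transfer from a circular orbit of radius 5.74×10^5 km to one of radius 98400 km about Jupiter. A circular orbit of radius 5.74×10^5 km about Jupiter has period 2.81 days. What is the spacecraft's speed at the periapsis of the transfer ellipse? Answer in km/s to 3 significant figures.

v = 46.9 km/s

From Kepler's third law T² = 4π²r³/μ at r = 5.74×10^5 km, T = 2.81 days = 2.81 × 86400 s = 2.42784×10^5 s: μ = 4π²r³/T² = 1.26665×10^8 km³/s².
The Hohmann ellipse has a_t = (r₁ + r₂)/2 = 3.362×10^5 km.
The periapsis of the transfer ellipse is at r = 98400 km.
Applying v² = μ(2/r − 1/a_t): v = 46.88 km/s.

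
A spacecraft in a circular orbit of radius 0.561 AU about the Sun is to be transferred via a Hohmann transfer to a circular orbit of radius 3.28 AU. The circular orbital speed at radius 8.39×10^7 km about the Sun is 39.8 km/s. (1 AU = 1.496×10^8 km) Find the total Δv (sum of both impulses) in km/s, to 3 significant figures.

From the circular-orbit relation v² = μ/r at r = 8.39×10^7 km: μ = v²r = (39.8)² × 8.39×10^7 = 1.32901×10^11 km³/s².
In km: r₁ = 0.561 × 1.496×10^8 = 8.39256×10^7 km; r₂ = 3.28 × 1.496×10^8 = 4.90688×10^8 km.
Transfer-ellipse semi-major axis a_t = (r₁ + r₂)/2 = (8.39256×10^7 + 4.90688×10^8)/2 = 2.873068×10^8 km.
Circular speed at r₁: v₁ = √(μ/r₁) = √(1.32901×10^11/8.39256×10^7) = 39.794 km/s.
On the transfer ellipse at r₁, v² = μ(2/r − 1/a) gives v_p = √[μ(2/r₁ − 1/a_t)] = 52.005 km/s.
First burn Δv₁ = |v_p − v₁| = 12.21 km/s.
At r₂, v₂ = √(μ/r₂) = 16.4574 km/s.
Transfer-orbit speed at r₂: v_a = √[μ(2/r₂ − 1/a_t)] = 8.89479 km/s.
Second burn Δv₂ = |v₂ − v_a| = 7.563 km/s.
Δv = Δv₁ + Δv₂ = 12.21 + 7.563 = 19.77 km/s.

Δv = 19.8 km/s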